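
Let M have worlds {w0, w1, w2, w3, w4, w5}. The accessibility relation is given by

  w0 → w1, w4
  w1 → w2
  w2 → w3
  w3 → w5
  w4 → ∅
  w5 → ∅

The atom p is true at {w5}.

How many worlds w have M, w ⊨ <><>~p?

2

w0: successors {w1, w4}; <>~p there: w1:T, w4:F. ✓
w1: successors {w2}; <>~p there: w2:T. ✓
w2: successors {w3}; <>~p there: w3:F. ✗
w3: successors {w5}; <>~p there: w5:F. ✗
w4: no successors, so <><>~p fails. ✗
w5: no successors, so <><>~p fails. ✗
Satisfying worlds: {w0, w1}.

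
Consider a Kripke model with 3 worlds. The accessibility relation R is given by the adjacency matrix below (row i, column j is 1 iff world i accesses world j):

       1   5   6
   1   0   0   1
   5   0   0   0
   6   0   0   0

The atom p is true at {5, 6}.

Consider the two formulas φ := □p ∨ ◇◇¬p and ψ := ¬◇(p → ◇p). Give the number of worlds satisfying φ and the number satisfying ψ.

For □p ∨ ◇◇¬p:
1: □p is T, ◇◇¬p is F. ✓
5: □p is T, ◇◇¬p is F. ✓
6: □p is T, ◇◇¬p is F. ✓
— 3 worlds.
For ¬◇(p → ◇p):
1: ◇(p → ◇p) is F. ✓
5: ◇(p → ◇p) is F. ✓
6: ◇(p → ◇p) is F. ✓
— 3 worlds.

3 and 3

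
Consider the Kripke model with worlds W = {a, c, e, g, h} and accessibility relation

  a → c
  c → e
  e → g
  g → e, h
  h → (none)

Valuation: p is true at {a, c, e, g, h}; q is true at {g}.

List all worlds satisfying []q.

{e, h}

a: successors {c}; q there: c:F. ✗
c: successors {e}; q there: e:F. ✗
e: successors {g}; q there: g:T. ✓
g: successors {e, h}; q there: e:F, h:F. ✗
h: no successors, so []q holds vacuously. ✓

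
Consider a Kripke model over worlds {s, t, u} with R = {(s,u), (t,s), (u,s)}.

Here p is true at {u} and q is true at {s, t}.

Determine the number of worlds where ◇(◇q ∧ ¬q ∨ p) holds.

1

s: successors {u}; ◇q ∧ ¬q ∨ p there: u:T. ✓
t: successors {s}; ◇q ∧ ¬q ∨ p there: s:F. ✗
u: successors {s}; ◇q ∧ ¬q ∨ p there: s:F. ✗
Satisfying worlds: {s}.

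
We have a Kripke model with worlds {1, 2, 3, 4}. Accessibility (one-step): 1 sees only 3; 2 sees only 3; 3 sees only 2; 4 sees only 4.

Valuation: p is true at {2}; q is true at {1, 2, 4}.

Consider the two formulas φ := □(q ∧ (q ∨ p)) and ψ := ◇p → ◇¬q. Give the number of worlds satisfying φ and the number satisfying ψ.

For □(q ∧ (q ∨ p)):
1: successors {3}; q ∧ (q ∨ p) there: 3:F. ✗
2: successors {3}; q ∧ (q ∨ p) there: 3:F. ✗
3: successors {2}; q ∧ (q ∨ p) there: 2:T. ✓
4: successors {4}; q ∧ (q ∨ p) there: 4:T. ✓
— 2 worlds.
For ◇p → ◇¬q:
1: ◇p is F, ◇¬q is T. ✓
2: ◇p is F, ◇¬q is T. ✓
3: ◇p is T, ◇¬q is F. ✗
4: ◇p is F, ◇¬q is F. ✓
— 3 worlds.

2 and 3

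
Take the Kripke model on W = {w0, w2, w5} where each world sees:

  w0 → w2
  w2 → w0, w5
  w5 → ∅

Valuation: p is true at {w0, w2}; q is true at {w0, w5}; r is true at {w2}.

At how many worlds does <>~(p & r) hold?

w0: successors {w2}; ~(p & r) there: w2:F. ✗
w2: successors {w0, w5}; ~(p & r) there: w0:T, w5:T. ✓
w5: no successors, so <>~(p & r) fails. ✗
Satisfying worlds: {w2}.

1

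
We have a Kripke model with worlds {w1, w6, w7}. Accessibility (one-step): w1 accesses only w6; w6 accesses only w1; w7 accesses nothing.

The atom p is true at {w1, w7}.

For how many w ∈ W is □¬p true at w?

2

w1: successors {w6}; ¬p there: w6:T. ✓
w6: successors {w1}; ¬p there: w1:F. ✗
w7: no successors, so □¬p holds vacuously. ✓
Satisfying worlds: {w1, w7}.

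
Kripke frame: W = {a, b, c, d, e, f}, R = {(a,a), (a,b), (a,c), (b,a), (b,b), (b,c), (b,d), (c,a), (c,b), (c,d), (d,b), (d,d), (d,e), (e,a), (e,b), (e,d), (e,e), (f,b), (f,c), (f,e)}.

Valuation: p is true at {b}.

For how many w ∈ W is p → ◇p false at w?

0

a: p is F, ◇p is T. ✓
b: p is T, ◇p is T. ✓
c: p is F, ◇p is T. ✓
d: p is F, ◇p is T. ✓
e: p is F, ◇p is T. ✓
f: p is F, ◇p is T. ✓
Satisfying worlds: {a, b, c, d, e, f}.
So p → ◇p fails at the other 0 worlds.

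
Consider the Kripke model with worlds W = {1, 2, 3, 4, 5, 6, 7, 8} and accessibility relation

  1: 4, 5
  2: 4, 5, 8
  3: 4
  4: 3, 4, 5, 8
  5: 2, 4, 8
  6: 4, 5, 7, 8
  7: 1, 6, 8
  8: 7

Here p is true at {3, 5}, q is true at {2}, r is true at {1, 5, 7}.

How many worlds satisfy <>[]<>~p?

1: successors {4, 5}; []<>~p there: 4:T, 5:T. ✓
2: successors {4, 5, 8}; []<>~p there: 4:T, 5:T, 8:T. ✓
3: successors {4}; []<>~p there: 4:T. ✓
4: successors {3, 4, 5, 8}; []<>~p there: 3:T, 4:T, 5:T, 8:T. ✓
5: successors {2, 4, 8}; []<>~p there: 2:T, 4:T, 8:T. ✓
6: successors {4, 5, 7, 8}; []<>~p there: 4:T, 5:T, 7:T, 8:T. ✓
7: successors {1, 6, 8}; []<>~p there: 1:T, 6:T, 8:T. ✓
8: successors {7}; []<>~p there: 7:T. ✓
Satisfying worlds: {1, 2, 3, 4, 5, 6, 7, 8}.

8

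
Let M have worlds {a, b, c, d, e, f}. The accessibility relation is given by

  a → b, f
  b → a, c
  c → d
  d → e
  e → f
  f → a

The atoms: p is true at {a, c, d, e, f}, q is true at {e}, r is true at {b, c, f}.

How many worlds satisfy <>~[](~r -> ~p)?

a: successors {b, f}; ~[](~r -> ~p) there: b:T, f:T. ✓
b: successors {a, c}; ~[](~r -> ~p) there: a:F, c:T. ✓
c: successors {d}; ~[](~r -> ~p) there: d:T. ✓
d: successors {e}; ~[](~r -> ~p) there: e:F. ✗
e: successors {f}; ~[](~r -> ~p) there: f:T. ✓
f: successors {a}; ~[](~r -> ~p) there: a:F. ✗
Satisfying worlds: {a, b, c, e}.

4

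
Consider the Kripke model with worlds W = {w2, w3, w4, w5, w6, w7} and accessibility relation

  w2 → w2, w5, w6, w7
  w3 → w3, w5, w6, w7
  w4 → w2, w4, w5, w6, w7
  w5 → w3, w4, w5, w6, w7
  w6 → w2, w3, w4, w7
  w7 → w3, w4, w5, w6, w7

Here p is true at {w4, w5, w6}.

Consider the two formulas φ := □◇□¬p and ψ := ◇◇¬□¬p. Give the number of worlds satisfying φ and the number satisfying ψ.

For □◇□¬p:
w2: successors {w2, w5, w6, w7}; ◇□¬p there: w2:F, w5:F, w6:F, w7:F. ✗
w3: successors {w3, w5, w6, w7}; ◇□¬p there: w3:F, w5:F, w6:F, w7:F. ✗
w4: successors {w2, w4, w5, w6, w7}; ◇□¬p there: w2:F, w4:F, w5:F, w6:F, w7:F. ✗
w5: successors {w3, w4, w5, w6, w7}; ◇□¬p there: w3:F, w4:F, w5:F, w6:F, w7:F. ✗
w6: successors {w2, w3, w4, w7}; ◇□¬p there: w2:F, w3:F, w4:F, w7:F. ✗
w7: successors {w3, w4, w5, w6, w7}; ◇□¬p there: w3:F, w4:F, w5:F, w6:F, w7:F. ✗
— 0 worlds.
For ◇◇¬□¬p:
w2: successors {w2, w5, w6, w7}; ◇¬□¬p there: w2:T, w5:T, w6:T, w7:T. ✓
w3: successors {w3, w5, w6, w7}; ◇¬□¬p there: w3:T, w5:T, w6:T, w7:T. ✓
w4: successors {w2, w4, w5, w6, w7}; ◇¬□¬p there: w2:T, w4:T, w5:T, w6:T, w7:T. ✓
w5: successors {w3, w4, w5, w6, w7}; ◇¬□¬p there: w3:T, w4:T, w5:T, w6:T, w7:T. ✓
w6: successors {w2, w3, w4, w7}; ◇¬□¬p there: w2:T, w3:T, w4:T, w7:T. ✓
w7: successors {w3, w4, w5, w6, w7}; ◇¬□¬p there: w3:T, w4:T, w5:T, w6:T, w7:T. ✓
— 6 worlds.

0 and 6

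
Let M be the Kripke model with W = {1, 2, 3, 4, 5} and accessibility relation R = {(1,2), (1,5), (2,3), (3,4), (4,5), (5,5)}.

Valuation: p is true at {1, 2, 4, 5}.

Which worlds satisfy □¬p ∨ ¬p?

{2, 3}

1: □¬p is F, ¬p is F. ✗
2: □¬p is T, ¬p is F. ✓
3: □¬p is F, ¬p is T. ✓
4: □¬p is F, ¬p is F. ✗
5: □¬p is F, ¬p is F. ✗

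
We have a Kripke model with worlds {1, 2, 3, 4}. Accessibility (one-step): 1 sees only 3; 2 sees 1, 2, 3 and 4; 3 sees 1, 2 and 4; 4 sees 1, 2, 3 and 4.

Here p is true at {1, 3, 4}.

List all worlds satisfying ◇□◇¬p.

{2, 3, 4}

1: successors {3}; □◇¬p there: 3:F. ✗
2: successors {1, 2, 3, 4}; □◇¬p there: 1:T, 2:F, 3:F, 4:F. ✓
3: successors {1, 2, 4}; □◇¬p there: 1:T, 2:F, 4:F. ✓
4: successors {1, 2, 3, 4}; □◇¬p there: 1:T, 2:F, 3:F, 4:F. ✓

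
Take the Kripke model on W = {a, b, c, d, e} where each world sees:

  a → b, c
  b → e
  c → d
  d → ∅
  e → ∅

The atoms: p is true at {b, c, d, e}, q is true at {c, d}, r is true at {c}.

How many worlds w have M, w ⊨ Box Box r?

4

a: successors {b, c}; Box r there: b:F, c:F. ✗
b: successors {e}; Box r there: e:T. ✓
c: successors {d}; Box r there: d:T. ✓
d: no successors, so Box Box r holds vacuously. ✓
e: no successors, so Box Box r holds vacuously. ✓
Satisfying worlds: {b, c, d, e}.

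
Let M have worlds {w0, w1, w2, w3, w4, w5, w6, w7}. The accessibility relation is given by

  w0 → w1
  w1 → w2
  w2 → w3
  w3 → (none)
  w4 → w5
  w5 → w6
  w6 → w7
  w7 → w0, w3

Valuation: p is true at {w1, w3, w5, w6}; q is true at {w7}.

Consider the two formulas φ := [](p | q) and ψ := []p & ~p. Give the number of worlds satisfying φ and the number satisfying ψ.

For [](p | q):
w0: successors {w1}; p | q there: w1:T. ✓
w1: successors {w2}; p | q there: w2:F. ✗
w2: successors {w3}; p | q there: w3:T. ✓
w3: no successors, so [](p | q) holds vacuously. ✓
w4: successors {w5}; p | q there: w5:T. ✓
w5: successors {w6}; p | q there: w6:T. ✓
w6: successors {w7}; p | q there: w7:T. ✓
w7: successors {w0, w3}; p | q there: w0:F, w3:T. ✗
— 6 worlds.
For []p & ~p:
w0: []p is T, ~p is T. ✓
w1: []p is F, ~p is F. ✗
w2: []p is T, ~p is T. ✓
w3: []p is T, ~p is F. ✗
w4: []p is T, ~p is T. ✓
w5: []p is T, ~p is F. ✗
w6: []p is F, ~p is F. ✗
w7: []p is F, ~p is T. ✗
— 3 worlds.

6 and 3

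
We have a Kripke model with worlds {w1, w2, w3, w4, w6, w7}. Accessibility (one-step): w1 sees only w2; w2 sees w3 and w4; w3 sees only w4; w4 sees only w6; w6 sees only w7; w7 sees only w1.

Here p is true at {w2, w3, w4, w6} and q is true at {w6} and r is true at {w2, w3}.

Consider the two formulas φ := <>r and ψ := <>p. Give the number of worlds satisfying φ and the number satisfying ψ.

For <>r:
w1: successors {w2}; r there: w2:T. ✓
w2: successors {w3, w4}; r there: w3:T, w4:F. ✓
w3: successors {w4}; r there: w4:F. ✗
w4: successors {w6}; r there: w6:F. ✗
w6: successors {w7}; r there: w7:F. ✗
w7: successors {w1}; r there: w1:F. ✗
— 2 worlds.
For <>p:
w1: successors {w2}; p there: w2:T. ✓
w2: successors {w3, w4}; p there: w3:T, w4:T. ✓
w3: successors {w4}; p there: w4:T. ✓
w4: successors {w6}; p there: w6:T. ✓
w6: successors {w7}; p there: w7:F. ✗
w7: successors {w1}; p there: w1:F. ✗
— 4 worlds.

2 and 4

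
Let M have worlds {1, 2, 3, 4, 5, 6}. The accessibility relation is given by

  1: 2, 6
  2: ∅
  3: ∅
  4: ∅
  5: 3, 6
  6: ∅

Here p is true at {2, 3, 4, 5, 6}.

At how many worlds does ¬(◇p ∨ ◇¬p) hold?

4

1: ◇p ∨ ◇¬p is T. ✗
2: ◇p ∨ ◇¬p is F. ✓
3: ◇p ∨ ◇¬p is F. ✓
4: ◇p ∨ ◇¬p is F. ✓
5: ◇p ∨ ◇¬p is T. ✗
6: ◇p ∨ ◇¬p is F. ✓
Satisfying worlds: {2, 3, 4, 6}.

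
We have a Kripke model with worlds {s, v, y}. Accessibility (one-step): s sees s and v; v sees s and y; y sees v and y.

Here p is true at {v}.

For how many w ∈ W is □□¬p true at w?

0

s: successors {s, v}; □¬p there: s:F, v:T. ✗
v: successors {s, y}; □¬p there: s:F, y:F. ✗
y: successors {v, y}; □¬p there: v:T, y:F. ✗
Satisfying worlds: ∅.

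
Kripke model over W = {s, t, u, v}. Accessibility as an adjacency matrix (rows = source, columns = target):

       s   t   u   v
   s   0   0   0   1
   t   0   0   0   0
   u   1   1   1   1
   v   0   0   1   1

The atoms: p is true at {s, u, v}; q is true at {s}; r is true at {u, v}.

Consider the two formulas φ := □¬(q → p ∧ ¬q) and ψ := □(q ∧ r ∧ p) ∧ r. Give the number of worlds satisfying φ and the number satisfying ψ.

For □¬(q → p ∧ ¬q):
s: successors {v}; ¬(q → p ∧ ¬q) there: v:F. ✗
t: no successors, so □¬(q → p ∧ ¬q) holds vacuously. ✓
u: successors {s, t, u, v}; ¬(q → p ∧ ¬q) there: s:T, t:F, u:F, v:F. ✗
v: successors {u, v}; ¬(q → p ∧ ¬q) there: u:F, v:F. ✗
— 1 world.
For □(q ∧ r ∧ p) ∧ r:
s: □(q ∧ r ∧ p) is F, r is F. ✗
t: □(q ∧ r ∧ p) is T, r is F. ✗
u: □(q ∧ r ∧ p) is F, r is T. ✗
v: □(q ∧ r ∧ p) is F, r is T. ✗
— 0 worlds.

1 and 0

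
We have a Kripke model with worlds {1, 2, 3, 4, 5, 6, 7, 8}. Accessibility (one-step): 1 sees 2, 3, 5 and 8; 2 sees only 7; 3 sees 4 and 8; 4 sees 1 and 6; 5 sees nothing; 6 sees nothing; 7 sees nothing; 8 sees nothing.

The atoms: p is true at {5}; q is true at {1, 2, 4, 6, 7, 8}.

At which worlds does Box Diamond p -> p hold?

1: Box Diamond p is F, p is F. ✓
2: Box Diamond p is F, p is F. ✓
3: Box Diamond p is F, p is F. ✓
4: Box Diamond p is F, p is F. ✓
5: Box Diamond p is T, p is T. ✓
6: Box Diamond p is T, p is F. ✗
7: Box Diamond p is T, p is F. ✗
8: Box Diamond p is T, p is F. ✗

{1, 2, 3, 4, 5}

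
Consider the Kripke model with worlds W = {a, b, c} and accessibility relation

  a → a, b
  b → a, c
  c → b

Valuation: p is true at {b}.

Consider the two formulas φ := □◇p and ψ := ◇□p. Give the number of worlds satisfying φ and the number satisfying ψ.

For □◇p:
a: successors {a, b}; ◇p there: a:T, b:F. ✗
b: successors {a, c}; ◇p there: a:T, c:T. ✓
c: successors {b}; ◇p there: b:F. ✗
— 1 world.
For ◇□p:
a: successors {a, b}; □p there: a:F, b:F. ✗
b: successors {a, c}; □p there: a:F, c:T. ✓
c: successors {b}; □p there: b:F. ✗
— 1 world.

1 and 1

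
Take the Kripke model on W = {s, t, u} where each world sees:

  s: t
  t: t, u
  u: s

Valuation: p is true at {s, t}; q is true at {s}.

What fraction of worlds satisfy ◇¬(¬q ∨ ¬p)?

s: successors {t}; ¬(¬q ∨ ¬p) there: t:F. ✗
t: successors {t, u}; ¬(¬q ∨ ¬p) there: t:F, u:F. ✗
u: successors {s}; ¬(¬q ∨ ¬p) there: s:T. ✓
That's 1 of 3 worlds, so 1/3.

1/3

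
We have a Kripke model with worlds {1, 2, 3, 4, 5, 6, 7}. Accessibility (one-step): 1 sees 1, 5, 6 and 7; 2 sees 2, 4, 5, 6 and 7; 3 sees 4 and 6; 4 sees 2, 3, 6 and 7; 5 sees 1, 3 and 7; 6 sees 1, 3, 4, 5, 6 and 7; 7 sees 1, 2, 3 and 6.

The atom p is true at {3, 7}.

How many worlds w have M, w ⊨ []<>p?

1: successors {1, 5, 6, 7}; <>p there: 1:T, 5:T, 6:T, 7:T. ✓
2: successors {2, 4, 5, 6, 7}; <>p there: 2:T, 4:T, 5:T, 6:T, 7:T. ✓
3: successors {4, 6}; <>p there: 4:T, 6:T. ✓
4: successors {2, 3, 6, 7}; <>p there: 2:T, 3:F, 6:T, 7:T. ✗
5: successors {1, 3, 7}; <>p there: 1:T, 3:F, 7:T. ✗
6: successors {1, 3, 4, 5, 6, 7}; <>p there: 1:T, 3:F, 4:T, 5:T, 6:T, 7:T. ✗
7: successors {1, 2, 3, 6}; <>p there: 1:T, 2:T, 3:F, 6:T. ✗
Satisfying worlds: {1, 2, 3}.

3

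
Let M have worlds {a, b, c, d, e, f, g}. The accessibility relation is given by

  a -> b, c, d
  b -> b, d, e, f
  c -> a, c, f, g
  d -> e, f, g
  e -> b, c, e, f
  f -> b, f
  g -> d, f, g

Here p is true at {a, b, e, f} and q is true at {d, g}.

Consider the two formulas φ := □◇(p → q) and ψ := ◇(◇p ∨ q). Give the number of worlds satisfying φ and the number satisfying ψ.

For □◇(p → q):
a: successors {b, c, d}; ◇(p → q) there: b:T, c:T, d:T. ✓
b: successors {b, d, e, f}; ◇(p → q) there: b:T, d:T, e:T, f:F. ✗
c: successors {a, c, f, g}; ◇(p → q) there: a:T, c:T, f:F, g:T. ✗
d: successors {e, f, g}; ◇(p → q) there: e:T, f:F, g:T. ✗
e: successors {b, c, e, f}; ◇(p → q) there: b:T, c:T, e:T, f:F. ✗
f: successors {b, f}; ◇(p → q) there: b:T, f:F. ✗
g: successors {d, f, g}; ◇(p → q) there: d:T, f:F, g:T. ✗
— 1 world.
For ◇(◇p ∨ q):
a: successors {b, c, d}; ◇p ∨ q there: b:T, c:T, d:T. ✓
b: successors {b, d, e, f}; ◇p ∨ q there: b:T, d:T, e:T, f:T. ✓
c: successors {a, c, f, g}; ◇p ∨ q there: a:T, c:T, f:T, g:T. ✓
d: successors {e, f, g}; ◇p ∨ q there: e:T, f:T, g:T. ✓
e: successors {b, c, e, f}; ◇p ∨ q there: b:T, c:T, e:T, f:T. ✓
f: successors {b, f}; ◇p ∨ q there: b:T, f:T. ✓
g: successors {d, f, g}; ◇p ∨ q there: d:T, f:T, g:T. ✓
— 7 worlds.

1 and 7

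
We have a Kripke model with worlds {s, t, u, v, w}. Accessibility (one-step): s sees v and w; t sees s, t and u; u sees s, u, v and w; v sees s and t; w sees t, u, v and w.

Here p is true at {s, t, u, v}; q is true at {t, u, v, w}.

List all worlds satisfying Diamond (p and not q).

s: successors {v, w}; p and not q there: v:F, w:F. ✗
t: successors {s, t, u}; p and not q there: s:T, t:F, u:F. ✓
u: successors {s, u, v, w}; p and not q there: s:T, u:F, v:F, w:F. ✓
v: successors {s, t}; p and not q there: s:T, t:F. ✓
w: successors {t, u, v, w}; p and not q there: t:F, u:F, v:F, w:F. ✗

{t, u, v}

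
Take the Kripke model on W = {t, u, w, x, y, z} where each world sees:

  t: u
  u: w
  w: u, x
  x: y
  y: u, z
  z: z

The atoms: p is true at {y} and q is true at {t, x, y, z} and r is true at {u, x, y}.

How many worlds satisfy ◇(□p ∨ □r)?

2

t: successors {u}; □p ∨ □r there: u:F. ✗
u: successors {w}; □p ∨ □r there: w:T. ✓
w: successors {u, x}; □p ∨ □r there: u:F, x:T. ✓
x: successors {y}; □p ∨ □r there: y:F. ✗
y: successors {u, z}; □p ∨ □r there: u:F, z:F. ✗
z: successors {z}; □p ∨ □r there: z:F. ✗
Satisfying worlds: {u, w}.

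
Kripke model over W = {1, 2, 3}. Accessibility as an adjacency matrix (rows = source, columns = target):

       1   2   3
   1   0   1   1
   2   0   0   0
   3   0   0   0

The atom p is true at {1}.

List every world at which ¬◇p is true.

1: ◇p is F. ✓
2: ◇p is F. ✓
3: ◇p is F. ✓

{1, 2, 3}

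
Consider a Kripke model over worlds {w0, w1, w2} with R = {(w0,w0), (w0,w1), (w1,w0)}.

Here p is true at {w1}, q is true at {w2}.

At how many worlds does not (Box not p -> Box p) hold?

w0: Box not p -> Box p is T. ✗
w1: Box not p -> Box p is F. ✓
w2: Box not p -> Box p is T. ✗
Satisfying worlds: {w1}.

1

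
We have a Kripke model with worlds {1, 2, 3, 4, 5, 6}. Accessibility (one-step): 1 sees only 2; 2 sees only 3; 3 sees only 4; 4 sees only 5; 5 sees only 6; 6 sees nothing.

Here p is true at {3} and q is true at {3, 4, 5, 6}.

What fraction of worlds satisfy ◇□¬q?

1/6

1: successors {2}; □¬q there: 2:F. ✗
2: successors {3}; □¬q there: 3:F. ✗
3: successors {4}; □¬q there: 4:F. ✗
4: successors {5}; □¬q there: 5:F. ✗
5: successors {6}; □¬q there: 6:T. ✓
6: no successors, so ◇□¬q fails. ✗
That's 1 of 6 worlds, so 1/6.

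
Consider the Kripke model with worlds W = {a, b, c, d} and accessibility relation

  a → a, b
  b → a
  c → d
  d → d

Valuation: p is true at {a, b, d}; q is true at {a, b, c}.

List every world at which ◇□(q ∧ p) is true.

{a, b}

a: successors {a, b}; □(q ∧ p) there: a:T, b:T. ✓
b: successors {a}; □(q ∧ p) there: a:T. ✓
c: successors {d}; □(q ∧ p) there: d:F. ✗
d: successors {d}; □(q ∧ p) there: d:F. ✗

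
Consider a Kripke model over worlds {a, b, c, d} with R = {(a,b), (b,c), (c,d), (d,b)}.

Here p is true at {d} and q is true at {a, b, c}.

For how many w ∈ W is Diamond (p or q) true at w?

4

a: successors {b}; p or q there: b:T. ✓
b: successors {c}; p or q there: c:T. ✓
c: successors {d}; p or q there: d:T. ✓
d: successors {b}; p or q there: b:T. ✓
Satisfying worlds: {a, b, c, d}.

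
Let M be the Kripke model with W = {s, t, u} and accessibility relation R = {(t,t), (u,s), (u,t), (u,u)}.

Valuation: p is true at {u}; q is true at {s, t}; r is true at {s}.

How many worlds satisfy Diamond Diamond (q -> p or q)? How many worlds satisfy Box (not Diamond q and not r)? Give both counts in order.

2 and 1

For Diamond Diamond (q -> p or q):
s: no successors, so Diamond Diamond (q -> p or q) fails. ✗
t: successors {t}; Diamond (q -> p or q) there: t:T. ✓
u: successors {s, t, u}; Diamond (q -> p or q) there: s:F, t:T, u:T. ✓
— 2 worlds.
For Box (not Diamond q and not r):
s: no successors, so Box (not Diamond q and not r) holds vacuously. ✓
t: successors {t}; not Diamond q and not r there: t:F. ✗
u: successors {s, t, u}; not Diamond q and not r there: s:F, t:F, u:F. ✗
— 1 world.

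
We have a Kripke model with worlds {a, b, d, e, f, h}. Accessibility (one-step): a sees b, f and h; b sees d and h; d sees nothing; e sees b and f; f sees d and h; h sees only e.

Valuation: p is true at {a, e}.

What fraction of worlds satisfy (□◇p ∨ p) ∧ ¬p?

1/6

a: □◇p ∨ p is T, ¬p is F. ✗
b: □◇p ∨ p is F, ¬p is T. ✗
d: □◇p ∨ p is T, ¬p is T. ✓
e: □◇p ∨ p is T, ¬p is F. ✗
f: □◇p ∨ p is F, ¬p is T. ✗
h: □◇p ∨ p is F, ¬p is T. ✗
That's 1 of 6 worlds, so 1/6.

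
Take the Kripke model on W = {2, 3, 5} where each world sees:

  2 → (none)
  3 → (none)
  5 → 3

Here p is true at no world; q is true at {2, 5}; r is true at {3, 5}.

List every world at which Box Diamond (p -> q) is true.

{2, 3}

2: no successors, so Box Diamond (p -> q) holds vacuously. ✓
3: no successors, so Box Diamond (p -> q) holds vacuously. ✓
5: successors {3}; Diamond (p -> q) there: 3:F. ✗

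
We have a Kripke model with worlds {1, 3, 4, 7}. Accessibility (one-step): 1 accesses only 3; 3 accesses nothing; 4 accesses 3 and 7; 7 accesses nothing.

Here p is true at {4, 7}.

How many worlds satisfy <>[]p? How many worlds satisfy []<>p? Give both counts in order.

2 and 2

For <>[]p:
1: successors {3}; []p there: 3:T. ✓
3: no successors, so <>[]p fails. ✗
4: successors {3, 7}; []p there: 3:T, 7:T. ✓
7: no successors, so <>[]p fails. ✗
— 2 worlds.
For []<>p:
1: successors {3}; <>p there: 3:F. ✗
3: no successors, so []<>p holds vacuously. ✓
4: successors {3, 7}; <>p there: 3:F, 7:F. ✗
7: no successors, so []<>p holds vacuously. ✓
— 2 worlds.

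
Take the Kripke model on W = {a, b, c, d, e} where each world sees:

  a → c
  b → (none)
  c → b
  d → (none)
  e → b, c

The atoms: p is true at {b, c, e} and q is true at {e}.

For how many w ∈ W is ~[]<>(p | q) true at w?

a: []<>(p | q) is T. ✗
b: []<>(p | q) is T. ✗
c: []<>(p | q) is F. ✓
d: []<>(p | q) is T. ✗
e: []<>(p | q) is F. ✓
Satisfying worlds: {c, e}.

2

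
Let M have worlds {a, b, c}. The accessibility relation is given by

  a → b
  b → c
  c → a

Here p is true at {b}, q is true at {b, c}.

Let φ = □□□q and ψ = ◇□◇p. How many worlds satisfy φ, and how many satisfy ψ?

For □□□q:
a: successors {b}; □□q there: b:F. ✗
b: successors {c}; □□q there: c:T. ✓
c: successors {a}; □□q there: a:T. ✓
— 2 worlds.
For ◇□◇p:
a: successors {b}; □◇p there: b:F. ✗
b: successors {c}; □◇p there: c:T. ✓
c: successors {a}; □◇p there: a:F. ✗
— 1 world.

2 and 1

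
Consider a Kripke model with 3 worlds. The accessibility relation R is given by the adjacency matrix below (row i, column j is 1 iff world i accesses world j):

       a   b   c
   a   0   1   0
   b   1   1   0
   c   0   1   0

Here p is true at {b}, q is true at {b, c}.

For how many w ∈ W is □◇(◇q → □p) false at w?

1

a: successors {b}; ◇(◇q → □p) there: b:T. ✓
b: successors {a, b}; ◇(◇q → □p) there: a:F, b:T. ✗
c: successors {b}; ◇(◇q → □p) there: b:T. ✓
Satisfying worlds: {a, c}.
So □◇(◇q → □p) fails at the other 1 world.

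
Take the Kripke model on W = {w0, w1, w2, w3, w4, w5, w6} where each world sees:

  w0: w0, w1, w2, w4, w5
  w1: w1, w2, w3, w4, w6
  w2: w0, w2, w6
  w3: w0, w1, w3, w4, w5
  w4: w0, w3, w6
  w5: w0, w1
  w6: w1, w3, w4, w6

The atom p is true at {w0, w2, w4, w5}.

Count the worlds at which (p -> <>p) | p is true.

w0: p -> <>p is T, p is T. ✓
w1: p -> <>p is T, p is F. ✓
w2: p -> <>p is T, p is T. ✓
w3: p -> <>p is T, p is F. ✓
w4: p -> <>p is T, p is T. ✓
w5: p -> <>p is T, p is T. ✓
w6: p -> <>p is T, p is F. ✓
Satisfying worlds: {w0, w1, w2, w3, w4, w5, w6}.

7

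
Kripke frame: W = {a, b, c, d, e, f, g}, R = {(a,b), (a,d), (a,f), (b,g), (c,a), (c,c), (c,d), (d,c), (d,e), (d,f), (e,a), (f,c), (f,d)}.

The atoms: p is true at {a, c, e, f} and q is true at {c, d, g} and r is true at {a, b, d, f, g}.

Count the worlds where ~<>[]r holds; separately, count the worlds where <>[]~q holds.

For ~<>[]r:
a: <>[]r is T. ✗
b: <>[]r is T. ✗
c: <>[]r is T. ✗
d: <>[]r is T. ✗
e: <>[]r is T. ✗
f: <>[]r is F. ✓
g: <>[]r is F. ✓
— 2 worlds.
For <>[]~q:
a: successors {b, d, f}; []~q there: b:F, d:F, f:F. ✗
b: successors {g}; []~q there: g:T. ✓
c: successors {a, c, d}; []~q there: a:F, c:F, d:F. ✗
d: successors {c, e, f}; []~q there: c:F, e:T, f:F. ✓
e: successors {a}; []~q there: a:F. ✗
f: successors {c, d}; []~q there: c:F, d:F. ✗
g: no successors, so <>[]~q fails. ✗
— 2 worlds.

2 and 2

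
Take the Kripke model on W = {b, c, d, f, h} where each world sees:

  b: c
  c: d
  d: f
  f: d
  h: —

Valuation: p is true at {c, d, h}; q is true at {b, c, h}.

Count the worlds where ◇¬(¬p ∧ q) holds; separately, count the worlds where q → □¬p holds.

4 and 3

For ◇¬(¬p ∧ q):
b: successors {c}; ¬(¬p ∧ q) there: c:T. ✓
c: successors {d}; ¬(¬p ∧ q) there: d:T. ✓
d: successors {f}; ¬(¬p ∧ q) there: f:T. ✓
f: successors {d}; ¬(¬p ∧ q) there: d:T. ✓
h: no successors, so ◇¬(¬p ∧ q) fails. ✗
— 4 worlds.
For q → □¬p:
b: q is T, □¬p is F. ✗
c: q is T, □¬p is F. ✗
d: q is F, □¬p is T. ✓
f: q is F, □¬p is F. ✓
h: q is T, □¬p is T. ✓
— 3 worlds.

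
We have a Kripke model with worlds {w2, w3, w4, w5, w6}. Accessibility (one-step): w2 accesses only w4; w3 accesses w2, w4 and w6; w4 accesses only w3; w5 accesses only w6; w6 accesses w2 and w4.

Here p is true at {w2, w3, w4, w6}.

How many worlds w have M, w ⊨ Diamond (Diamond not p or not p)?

w2: successors {w4}; Diamond not p or not p there: w4:F. ✗
w3: successors {w2, w4, w6}; Diamond not p or not p there: w2:F, w4:F, w6:F. ✗
w4: successors {w3}; Diamond not p or not p there: w3:F. ✗
w5: successors {w6}; Diamond not p or not p there: w6:F. ✗
w6: successors {w2, w4}; Diamond not p or not p there: w2:F, w4:F. ✗
Satisfying worlds: ∅.

0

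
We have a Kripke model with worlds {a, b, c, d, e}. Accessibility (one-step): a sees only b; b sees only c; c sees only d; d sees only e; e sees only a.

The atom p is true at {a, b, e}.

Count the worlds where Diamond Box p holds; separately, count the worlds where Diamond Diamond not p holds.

For Diamond Box p:
a: successors {b}; Box p there: b:F. ✗
b: successors {c}; Box p there: c:F. ✗
c: successors {d}; Box p there: d:T. ✓
d: successors {e}; Box p there: e:T. ✓
e: successors {a}; Box p there: a:T. ✓
— 3 worlds.
For Diamond Diamond not p:
a: successors {b}; Diamond not p there: b:T. ✓
b: successors {c}; Diamond not p there: c:T. ✓
c: successors {d}; Diamond not p there: d:F. ✗
d: successors {e}; Diamond not p there: e:F. ✗
e: successors {a}; Diamond not p there: a:F. ✗
— 2 worlds.

3 and 2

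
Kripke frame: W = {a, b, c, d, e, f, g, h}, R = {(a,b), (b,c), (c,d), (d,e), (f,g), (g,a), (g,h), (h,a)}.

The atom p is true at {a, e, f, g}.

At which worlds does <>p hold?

a: successors {b}; p there: b:F. ✗
b: successors {c}; p there: c:F. ✗
c: successors {d}; p there: d:F. ✗
d: successors {e}; p there: e:T. ✓
e: no successors, so <>p fails. ✗
f: successors {g}; p there: g:T. ✓
g: successors {a, h}; p there: a:T, h:F. ✓
h: successors {a}; p there: a:T. ✓

{d, f, g, h}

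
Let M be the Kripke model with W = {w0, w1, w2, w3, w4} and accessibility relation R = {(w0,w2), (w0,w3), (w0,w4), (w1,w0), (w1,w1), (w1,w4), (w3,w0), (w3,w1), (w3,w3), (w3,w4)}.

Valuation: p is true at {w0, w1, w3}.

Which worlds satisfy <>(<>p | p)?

{w0, w1, w3}

w0: successors {w2, w3, w4}; <>p | p there: w2:F, w3:T, w4:F. ✓
w1: successors {w0, w1, w4}; <>p | p there: w0:T, w1:T, w4:F. ✓
w2: no successors, so <>(<>p | p) fails. ✗
w3: successors {w0, w1, w3, w4}; <>p | p there: w0:T, w1:T, w3:T, w4:F. ✓
w4: no successors, so <>(<>p | p) fails. ✗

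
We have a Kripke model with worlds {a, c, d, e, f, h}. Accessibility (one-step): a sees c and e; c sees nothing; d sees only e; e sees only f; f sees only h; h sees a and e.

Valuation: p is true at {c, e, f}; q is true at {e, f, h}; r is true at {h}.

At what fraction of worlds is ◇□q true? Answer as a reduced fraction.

2/3

a: successors {c, e}; □q there: c:T, e:T. ✓
c: no successors, so ◇□q fails. ✗
d: successors {e}; □q there: e:T. ✓
e: successors {f}; □q there: f:T. ✓
f: successors {h}; □q there: h:F. ✗
h: successors {a, e}; □q there: a:F, e:T. ✓
That's 4 of 6 worlds, so 4/6 = 2/3.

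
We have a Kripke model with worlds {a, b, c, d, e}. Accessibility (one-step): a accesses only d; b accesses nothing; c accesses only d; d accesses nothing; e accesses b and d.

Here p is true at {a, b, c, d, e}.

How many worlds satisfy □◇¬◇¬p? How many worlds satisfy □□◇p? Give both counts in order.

For □◇¬◇¬p:
a: successors {d}; ◇¬◇¬p there: d:F. ✗
b: no successors, so □◇¬◇¬p holds vacuously. ✓
c: successors {d}; ◇¬◇¬p there: d:F. ✗
d: no successors, so □◇¬◇¬p holds vacuously. ✓
e: successors {b, d}; ◇¬◇¬p there: b:F, d:F. ✗
— 2 worlds.
For □□◇p:
a: successors {d}; □◇p there: d:T. ✓
b: no successors, so □□◇p holds vacuously. ✓
c: successors {d}; □◇p there: d:T. ✓
d: no successors, so □□◇p holds vacuously. ✓
e: successors {b, d}; □◇p there: b:T, d:T. ✓
— 5 worlds.

2 and 5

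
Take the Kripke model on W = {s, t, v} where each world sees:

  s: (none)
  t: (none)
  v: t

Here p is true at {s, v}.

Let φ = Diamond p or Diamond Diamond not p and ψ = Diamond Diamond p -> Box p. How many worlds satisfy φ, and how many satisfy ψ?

0 and 3

For Diamond p or Diamond Diamond not p:
s: Diamond p is F, Diamond Diamond not p is F. ✗
t: Diamond p is F, Diamond Diamond not p is F. ✗
v: Diamond p is F, Diamond Diamond not p is F. ✗
— 0 worlds.
For Diamond Diamond p -> Box p:
s: Diamond Diamond p is F, Box p is T. ✓
t: Diamond Diamond p is F, Box p is T. ✓
v: Diamond Diamond p is F, Box p is F. ✓
— 3 worlds.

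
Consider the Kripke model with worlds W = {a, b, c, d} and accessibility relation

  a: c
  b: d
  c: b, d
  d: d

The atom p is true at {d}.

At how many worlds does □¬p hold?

a: successors {c}; ¬p there: c:T. ✓
b: successors {d}; ¬p there: d:F. ✗
c: successors {b, d}; ¬p there: b:T, d:F. ✗
d: successors {d}; ¬p there: d:F. ✗
Satisfying worlds: {a}.

1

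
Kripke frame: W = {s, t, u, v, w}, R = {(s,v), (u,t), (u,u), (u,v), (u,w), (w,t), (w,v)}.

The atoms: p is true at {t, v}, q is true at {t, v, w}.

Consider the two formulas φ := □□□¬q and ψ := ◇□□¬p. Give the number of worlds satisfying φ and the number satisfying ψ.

For □□□¬q:
s: successors {v}; □□¬q there: v:T. ✓
t: no successors, so □□□¬q holds vacuously. ✓
u: successors {t, u, v, w}; □□¬q there: t:T, u:F, v:T, w:T. ✗
v: no successors, so □□□¬q holds vacuously. ✓
w: successors {t, v}; □□¬q there: t:T, v:T. ✓
— 4 worlds.
For ◇□□¬p:
s: successors {v}; □□¬p there: v:T. ✓
t: no successors, so ◇□□¬p fails. ✗
u: successors {t, u, v, w}; □□¬p there: t:T, u:F, v:T, w:T. ✓
v: no successors, so ◇□□¬p fails. ✗
w: successors {t, v}; □□¬p there: t:T, v:T. ✓
— 3 worlds.

4 and 3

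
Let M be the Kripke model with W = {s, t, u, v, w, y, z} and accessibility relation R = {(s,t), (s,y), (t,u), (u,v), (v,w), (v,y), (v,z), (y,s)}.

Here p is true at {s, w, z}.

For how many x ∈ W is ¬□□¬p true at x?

s: □□¬p is F. ✓
t: □□¬p is T. ✗
u: □□¬p is F. ✓
v: □□¬p is F. ✓
w: □□¬p is T. ✗
y: □□¬p is T. ✗
z: □□¬p is T. ✗
Satisfying worlds: {s, u, v}.

3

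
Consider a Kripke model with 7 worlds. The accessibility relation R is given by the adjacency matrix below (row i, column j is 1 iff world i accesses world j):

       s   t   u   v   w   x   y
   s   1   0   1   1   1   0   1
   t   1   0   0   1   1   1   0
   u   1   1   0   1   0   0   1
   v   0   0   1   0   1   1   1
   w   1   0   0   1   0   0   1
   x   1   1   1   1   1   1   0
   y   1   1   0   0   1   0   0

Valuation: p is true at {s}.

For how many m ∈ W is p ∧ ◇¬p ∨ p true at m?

1

s: p ∧ ◇¬p is T, p is T. ✓
t: p ∧ ◇¬p is F, p is F. ✗
u: p ∧ ◇¬p is F, p is F. ✗
v: p ∧ ◇¬p is F, p is F. ✗
w: p ∧ ◇¬p is F, p is F. ✗
x: p ∧ ◇¬p is F, p is F. ✗
y: p ∧ ◇¬p is F, p is F. ✗
Satisfying worlds: {s}.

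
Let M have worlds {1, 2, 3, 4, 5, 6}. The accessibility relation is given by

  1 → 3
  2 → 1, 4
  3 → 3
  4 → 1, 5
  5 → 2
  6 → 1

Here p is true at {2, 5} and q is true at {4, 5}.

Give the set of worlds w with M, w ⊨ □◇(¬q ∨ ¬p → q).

{5}

1: successors {3}; ◇(¬q ∨ ¬p → q) there: 3:F. ✗
2: successors {1, 4}; ◇(¬q ∨ ¬p → q) there: 1:F, 4:T. ✗
3: successors {3}; ◇(¬q ∨ ¬p → q) there: 3:F. ✗
4: successors {1, 5}; ◇(¬q ∨ ¬p → q) there: 1:F, 5:F. ✗
5: successors {2}; ◇(¬q ∨ ¬p → q) there: 2:T. ✓
6: successors {1}; ◇(¬q ∨ ¬p → q) there: 1:F. ✗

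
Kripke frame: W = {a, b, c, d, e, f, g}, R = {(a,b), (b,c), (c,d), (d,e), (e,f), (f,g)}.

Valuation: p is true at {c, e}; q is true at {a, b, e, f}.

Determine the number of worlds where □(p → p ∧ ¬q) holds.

a: successors {b}; p → p ∧ ¬q there: b:T. ✓
b: successors {c}; p → p ∧ ¬q there: c:T. ✓
c: successors {d}; p → p ∧ ¬q there: d:T. ✓
d: successors {e}; p → p ∧ ¬q there: e:F. ✗
e: successors {f}; p → p ∧ ¬q there: f:T. ✓
f: successors {g}; p → p ∧ ¬q there: g:T. ✓
g: no successors, so □(p → p ∧ ¬q) holds vacuously. ✓
Satisfying worlds: {a, b, c, e, f, g}.

6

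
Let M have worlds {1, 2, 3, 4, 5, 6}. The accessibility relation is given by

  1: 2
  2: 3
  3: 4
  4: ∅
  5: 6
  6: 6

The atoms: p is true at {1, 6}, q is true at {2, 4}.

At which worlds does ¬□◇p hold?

1: □◇p is F. ✓
2: □◇p is F. ✓
3: □◇p is F. ✓
4: □◇p is T. ✗
5: □◇p is T. ✗
6: □◇p is T. ✗

{1, 2, 3}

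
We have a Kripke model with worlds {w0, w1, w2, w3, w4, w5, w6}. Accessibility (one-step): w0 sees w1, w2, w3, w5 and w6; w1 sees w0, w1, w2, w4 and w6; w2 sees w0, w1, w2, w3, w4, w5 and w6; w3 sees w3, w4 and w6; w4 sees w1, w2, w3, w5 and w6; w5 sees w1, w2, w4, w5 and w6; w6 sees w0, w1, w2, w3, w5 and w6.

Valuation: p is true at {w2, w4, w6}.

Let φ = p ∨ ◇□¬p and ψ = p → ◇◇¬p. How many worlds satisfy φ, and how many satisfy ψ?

3 and 7

For p ∨ ◇□¬p:
w0: p is F, ◇□¬p is F. ✗
w1: p is F, ◇□¬p is F. ✗
w2: p is T, ◇□¬p is F. ✓
w3: p is F, ◇□¬p is F. ✗
w4: p is T, ◇□¬p is F. ✓
w5: p is F, ◇□¬p is F. ✗
w6: p is T, ◇□¬p is F. ✓
— 3 worlds.
For p → ◇◇¬p:
w0: p is F, ◇◇¬p is T. ✓
w1: p is F, ◇◇¬p is T. ✓
w2: p is T, ◇◇¬p is T. ✓
w3: p is F, ◇◇¬p is T. ✓
w4: p is T, ◇◇¬p is T. ✓
w5: p is F, ◇◇¬p is T. ✓
w6: p is T, ◇◇¬p is T. ✓
— 7 worlds.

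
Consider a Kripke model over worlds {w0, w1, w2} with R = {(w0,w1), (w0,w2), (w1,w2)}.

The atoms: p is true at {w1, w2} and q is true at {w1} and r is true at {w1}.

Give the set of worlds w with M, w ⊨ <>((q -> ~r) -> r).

w0: successors {w1, w2}; (q -> ~r) -> r there: w1:T, w2:F. ✓
w1: successors {w2}; (q -> ~r) -> r there: w2:F. ✗
w2: no successors, so <>((q -> ~r) -> r) fails. ✗

{w0}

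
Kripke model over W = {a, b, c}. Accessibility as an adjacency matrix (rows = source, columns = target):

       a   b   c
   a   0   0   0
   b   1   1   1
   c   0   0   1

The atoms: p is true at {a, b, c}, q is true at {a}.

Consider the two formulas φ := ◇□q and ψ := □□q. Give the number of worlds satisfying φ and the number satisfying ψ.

1 and 1

For ◇□q:
a: no successors, so ◇□q fails. ✗
b: successors {a, b, c}; □q there: a:T, b:F, c:F. ✓
c: successors {c}; □q there: c:F. ✗
— 1 world.
For □□q:
a: no successors, so □□q holds vacuously. ✓
b: successors {a, b, c}; □q there: a:T, b:F, c:F. ✗
c: successors {c}; □q there: c:F. ✗
— 1 world.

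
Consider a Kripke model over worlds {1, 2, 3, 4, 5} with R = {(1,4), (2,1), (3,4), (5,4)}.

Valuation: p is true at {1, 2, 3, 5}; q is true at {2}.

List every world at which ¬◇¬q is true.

1: ◇¬q is T. ✗
2: ◇¬q is T. ✗
3: ◇¬q is T. ✗
4: ◇¬q is F. ✓
5: ◇¬q is T. ✗

{4}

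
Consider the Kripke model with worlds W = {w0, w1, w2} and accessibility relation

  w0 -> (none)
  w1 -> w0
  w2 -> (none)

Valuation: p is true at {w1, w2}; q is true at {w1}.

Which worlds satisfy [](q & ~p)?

{w0, w2}

w0: no successors, so [](q & ~p) holds vacuously. ✓
w1: successors {w0}; q & ~p there: w0:F. ✗
w2: no successors, so [](q & ~p) holds vacuously. ✓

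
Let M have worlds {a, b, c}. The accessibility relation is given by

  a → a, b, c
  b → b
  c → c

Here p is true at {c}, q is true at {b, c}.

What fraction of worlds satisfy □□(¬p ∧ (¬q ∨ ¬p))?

1/3

a: successors {a, b, c}; □(¬p ∧ (¬q ∨ ¬p)) there: a:F, b:T, c:F. ✗
b: successors {b}; □(¬p ∧ (¬q ∨ ¬p)) there: b:T. ✓
c: successors {c}; □(¬p ∧ (¬q ∨ ¬p)) there: c:F. ✗
That's 1 of 3 worlds, so 1/3.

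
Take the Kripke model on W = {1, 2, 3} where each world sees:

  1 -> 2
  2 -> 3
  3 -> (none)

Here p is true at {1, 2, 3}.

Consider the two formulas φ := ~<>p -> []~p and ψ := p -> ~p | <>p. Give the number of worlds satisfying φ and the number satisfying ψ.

3 and 2

For ~<>p -> []~p:
1: ~<>p is F, []~p is F. ✓
2: ~<>p is F, []~p is F. ✓
3: ~<>p is T, []~p is T. ✓
— 3 worlds.
For p -> ~p | <>p:
1: p is T, ~p | <>p is T. ✓
2: p is T, ~p | <>p is T. ✓
3: p is T, ~p | <>p is F. ✗
— 2 worlds.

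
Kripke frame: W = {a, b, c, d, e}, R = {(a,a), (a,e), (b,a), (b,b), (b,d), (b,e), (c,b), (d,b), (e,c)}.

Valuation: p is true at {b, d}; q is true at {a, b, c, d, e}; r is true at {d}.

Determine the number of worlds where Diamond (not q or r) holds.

1

a: successors {a, e}; not q or r there: a:F, e:F. ✗
b: successors {a, b, d, e}; not q or r there: a:F, b:F, d:T, e:F. ✓
c: successors {b}; not q or r there: b:F. ✗
d: successors {b}; not q or r there: b:F. ✗
e: successors {c}; not q or r there: c:F. ✗
Satisfying worlds: {b}.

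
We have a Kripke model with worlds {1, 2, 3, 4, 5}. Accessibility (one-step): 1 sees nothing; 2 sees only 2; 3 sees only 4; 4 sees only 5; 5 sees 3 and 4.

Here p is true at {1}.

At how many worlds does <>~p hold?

4

1: no successors, so <>~p fails. ✗
2: successors {2}; ~p there: 2:T. ✓
3: successors {4}; ~p there: 4:T. ✓
4: successors {5}; ~p there: 5:T. ✓
5: successors {3, 4}; ~p there: 3:T, 4:T. ✓
Satisfying worlds: {2, 3, 4, 5}.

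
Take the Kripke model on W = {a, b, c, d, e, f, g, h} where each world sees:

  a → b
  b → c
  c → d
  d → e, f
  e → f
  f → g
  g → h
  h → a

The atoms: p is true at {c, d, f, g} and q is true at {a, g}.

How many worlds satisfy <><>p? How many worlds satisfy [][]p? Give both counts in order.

For <><>p:
a: successors {b}; <>p there: b:T. ✓
b: successors {c}; <>p there: c:T. ✓
c: successors {d}; <>p there: d:T. ✓
d: successors {e, f}; <>p there: e:T, f:T. ✓
e: successors {f}; <>p there: f:T. ✓
f: successors {g}; <>p there: g:F. ✗
g: successors {h}; <>p there: h:F. ✗
h: successors {a}; <>p there: a:F. ✗
— 5 worlds.
For [][]p:
a: successors {b}; []p there: b:T. ✓
b: successors {c}; []p there: c:T. ✓
c: successors {d}; []p there: d:F. ✗
d: successors {e, f}; []p there: e:T, f:T. ✓
e: successors {f}; []p there: f:T. ✓
f: successors {g}; []p there: g:F. ✗
g: successors {h}; []p there: h:F. ✗
h: successors {a}; []p there: a:F. ✗
— 4 worlds.

5 and 4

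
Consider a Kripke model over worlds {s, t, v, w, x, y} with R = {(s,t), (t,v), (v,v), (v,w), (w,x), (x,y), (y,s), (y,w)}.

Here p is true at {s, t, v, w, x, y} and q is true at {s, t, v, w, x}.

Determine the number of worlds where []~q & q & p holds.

s: []~q is F, q & p is T. ✗
t: []~q is F, q & p is T. ✗
v: []~q is F, q & p is T. ✗
w: []~q is F, q & p is T. ✗
x: []~q is T, q & p is T. ✓
y: []~q is F, q & p is F. ✗
Satisfying worlds: {x}.

1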